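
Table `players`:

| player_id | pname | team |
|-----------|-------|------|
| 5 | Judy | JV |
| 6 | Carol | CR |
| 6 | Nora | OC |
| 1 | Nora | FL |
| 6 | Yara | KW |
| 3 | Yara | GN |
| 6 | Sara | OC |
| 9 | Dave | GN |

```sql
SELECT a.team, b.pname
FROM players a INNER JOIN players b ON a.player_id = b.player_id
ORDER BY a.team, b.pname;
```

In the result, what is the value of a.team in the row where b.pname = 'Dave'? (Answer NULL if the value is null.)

INNER JOIN keeps only pairs where the ON condition holds.
Matching on a.player_id = b.player_id.
Matched pairs: 20.

GN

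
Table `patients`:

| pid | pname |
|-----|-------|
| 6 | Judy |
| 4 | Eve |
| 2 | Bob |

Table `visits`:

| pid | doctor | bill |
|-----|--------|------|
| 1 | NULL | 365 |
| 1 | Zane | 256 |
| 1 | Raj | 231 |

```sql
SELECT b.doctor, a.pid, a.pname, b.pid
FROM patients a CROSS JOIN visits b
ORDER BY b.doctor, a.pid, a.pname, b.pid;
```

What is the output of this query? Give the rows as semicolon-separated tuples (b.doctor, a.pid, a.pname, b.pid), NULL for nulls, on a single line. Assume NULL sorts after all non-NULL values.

(Raj, 2, Bob, 1); (Raj, 4, Eve, 1); (Raj, 6, Judy, 1); (Zane, 2, Bob, 1); (Zane, 4, Eve, 1); (Zane, 6, Judy, 1); (NULL, 2, Bob, 1); (NULL, 4, Eve, 1); (NULL, 6, Judy, 1)

CROSS JOIN pairs every row of `patients` with every row of `visits`: 3 × 3 = 9 rows.
After projecting and ordering:
b.doctor | a.pid | a.pname | b.pid
Raj | 2 | Bob | 1
Raj | 4 | Eve | 1
Raj | 6 | Judy | 1
Zane | 2 | Bob | 1
Zane | 4 | Eve | 1
Zane | 6 | Judy | 1
NULL | 2 | Bob | 1
NULL | 4 | Eve | 1
NULL | 6 | Judy | 1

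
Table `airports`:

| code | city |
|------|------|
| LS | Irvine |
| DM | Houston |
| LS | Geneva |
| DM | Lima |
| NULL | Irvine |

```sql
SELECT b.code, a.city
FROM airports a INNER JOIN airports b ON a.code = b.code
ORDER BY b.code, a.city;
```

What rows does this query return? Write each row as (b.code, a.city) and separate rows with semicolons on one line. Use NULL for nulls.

(DM, Houston); (DM, Houston); (DM, Lima); (DM, Lima); (LS, Geneva); (LS, Geneva); (LS, Irvine); (LS, Irvine)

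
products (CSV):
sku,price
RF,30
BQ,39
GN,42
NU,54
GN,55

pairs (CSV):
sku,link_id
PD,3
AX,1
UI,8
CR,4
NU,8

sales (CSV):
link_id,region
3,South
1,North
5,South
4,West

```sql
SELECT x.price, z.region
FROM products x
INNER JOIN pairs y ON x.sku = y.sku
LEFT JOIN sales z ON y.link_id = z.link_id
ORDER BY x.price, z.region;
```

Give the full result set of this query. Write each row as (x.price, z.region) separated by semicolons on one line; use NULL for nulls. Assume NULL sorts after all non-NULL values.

(54, NULL)

Evaluate left to right. First `products x INNER JOIN pairs y` on sku: 1 row(s).
Then LEFT JOIN `sales z` on link_id: each of those 1 rows is kept; rows whose y.link_id has no match in z get NULL for z's columns.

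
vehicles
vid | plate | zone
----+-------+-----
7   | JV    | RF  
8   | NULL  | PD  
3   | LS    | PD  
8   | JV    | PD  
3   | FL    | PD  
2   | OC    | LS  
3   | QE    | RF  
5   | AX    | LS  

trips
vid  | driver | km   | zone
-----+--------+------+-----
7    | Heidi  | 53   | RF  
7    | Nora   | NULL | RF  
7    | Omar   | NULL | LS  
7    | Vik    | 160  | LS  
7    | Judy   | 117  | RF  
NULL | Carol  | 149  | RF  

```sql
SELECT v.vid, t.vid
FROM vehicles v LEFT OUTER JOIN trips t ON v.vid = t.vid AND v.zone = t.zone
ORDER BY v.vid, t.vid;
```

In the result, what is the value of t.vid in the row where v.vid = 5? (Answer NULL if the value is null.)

LEFT JOIN keeps every row from `vehicles`; unmatched rows get NULL for `trips`'s columns.
Matching on v.vid = t.vid AND v.zone = t.zone. A NULL in a compared column never satisfies the condition.
- vid=7, zone=RF: 3 matching t row(s), so 3 row(s) emitted.
- vid=8, zone=PD: no t row matches, row kept with t columns NULL.
- vid=3, zone=PD: no t row matches, row kept with t columns NULL.
- vid=8, zone=PD: no t row matches, row kept with t columns NULL.
- vid=3, zone=PD: no t row matches, row kept with t columns NULL.
- vid=2, zone=LS: no t row matches, row kept with t columns NULL.
- vid=3, zone=RF: no t row matches, row kept with t columns NULL.
- vid=5, zone=LS: no t row matches, row kept with t columns NULL.

NULL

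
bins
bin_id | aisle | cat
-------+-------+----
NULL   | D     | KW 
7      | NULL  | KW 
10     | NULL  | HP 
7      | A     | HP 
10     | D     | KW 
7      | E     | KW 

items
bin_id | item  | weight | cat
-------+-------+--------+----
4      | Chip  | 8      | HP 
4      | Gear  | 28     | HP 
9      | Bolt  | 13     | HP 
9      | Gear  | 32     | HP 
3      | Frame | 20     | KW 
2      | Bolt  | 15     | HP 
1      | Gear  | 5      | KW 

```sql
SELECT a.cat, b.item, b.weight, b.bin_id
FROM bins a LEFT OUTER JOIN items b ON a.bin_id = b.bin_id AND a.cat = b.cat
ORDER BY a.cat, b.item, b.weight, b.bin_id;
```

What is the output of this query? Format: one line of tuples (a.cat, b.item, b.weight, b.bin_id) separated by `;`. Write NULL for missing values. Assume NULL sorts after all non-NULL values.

(HP, NULL, NULL, NULL); (HP, NULL, NULL, NULL); (KW, NULL, NULL, NULL); (KW, NULL, NULL, NULL); (KW, NULL, NULL, NULL); (KW, NULL, NULL, NULL)

LEFT JOIN keeps every row from `bins`; unmatched rows get NULL for `items`'s columns.
Matching on a.bin_id = b.bin_id AND a.cat = b.cat. A NULL in a compared column never satisfies the condition.
Matched pairs: 0; unmatched a rows kept: 6.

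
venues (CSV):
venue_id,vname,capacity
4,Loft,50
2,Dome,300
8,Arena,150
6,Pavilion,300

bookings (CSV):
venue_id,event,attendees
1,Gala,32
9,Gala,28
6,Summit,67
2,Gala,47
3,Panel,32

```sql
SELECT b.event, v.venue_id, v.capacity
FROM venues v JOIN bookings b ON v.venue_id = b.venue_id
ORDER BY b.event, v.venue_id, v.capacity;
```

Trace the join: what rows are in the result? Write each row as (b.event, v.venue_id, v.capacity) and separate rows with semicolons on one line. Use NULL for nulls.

(Gala, 2, 300); (Summit, 6, 300)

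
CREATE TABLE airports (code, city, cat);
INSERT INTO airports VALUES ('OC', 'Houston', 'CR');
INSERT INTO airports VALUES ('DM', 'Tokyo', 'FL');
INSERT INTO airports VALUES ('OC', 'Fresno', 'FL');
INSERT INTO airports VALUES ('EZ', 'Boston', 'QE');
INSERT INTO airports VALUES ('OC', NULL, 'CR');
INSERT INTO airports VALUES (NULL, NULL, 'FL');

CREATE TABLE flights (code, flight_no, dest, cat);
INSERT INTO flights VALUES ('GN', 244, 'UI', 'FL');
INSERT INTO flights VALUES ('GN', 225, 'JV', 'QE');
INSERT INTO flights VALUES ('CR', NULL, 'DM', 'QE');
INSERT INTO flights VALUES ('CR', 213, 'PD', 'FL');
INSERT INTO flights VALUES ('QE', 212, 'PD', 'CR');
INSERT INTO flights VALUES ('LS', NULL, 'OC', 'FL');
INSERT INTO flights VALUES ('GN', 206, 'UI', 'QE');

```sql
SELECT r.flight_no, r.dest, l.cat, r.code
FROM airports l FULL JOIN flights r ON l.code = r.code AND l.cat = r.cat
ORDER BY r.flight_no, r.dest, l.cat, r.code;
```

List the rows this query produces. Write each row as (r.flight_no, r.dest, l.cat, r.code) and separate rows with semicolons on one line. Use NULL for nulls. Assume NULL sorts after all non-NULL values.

(206, UI, NULL, GN); (212, PD, NULL, QE); (213, PD, NULL, CR); (225, JV, NULL, GN); (244, UI, NULL, GN); (NULL, DM, NULL, CR); (NULL, OC, NULL, LS); (NULL, NULL, CR, NULL); (NULL, NULL, CR, NULL); (NULL, NULL, FL, NULL); (NULL, NULL, FL, NULL); (NULL, NULL, FL, NULL); (NULL, NULL, QE, NULL)

FULL OUTER JOIN keeps every row from both sides; unmatched rows get NULL for the other side's columns.
Matching on l.code = r.code AND l.cat = r.cat. A NULL in a compared column never satisfies the condition.
- l row (code=OC, cat=CR): no match → kept, r columns NULL.
- l row (code=DM, cat=FL): no match → kept, r columns NULL.
- l row (code=OC, cat=FL): no match → kept, r columns NULL.
- l row (code=EZ, cat=QE): no match → kept, r columns NULL.
- l row (code=OC, cat=CR): no match → kept, r columns NULL.
- l row (code=NULL, cat=FL): no match → kept, r columns NULL.
- 7 row(s) from r found no l partner → padded with NULL.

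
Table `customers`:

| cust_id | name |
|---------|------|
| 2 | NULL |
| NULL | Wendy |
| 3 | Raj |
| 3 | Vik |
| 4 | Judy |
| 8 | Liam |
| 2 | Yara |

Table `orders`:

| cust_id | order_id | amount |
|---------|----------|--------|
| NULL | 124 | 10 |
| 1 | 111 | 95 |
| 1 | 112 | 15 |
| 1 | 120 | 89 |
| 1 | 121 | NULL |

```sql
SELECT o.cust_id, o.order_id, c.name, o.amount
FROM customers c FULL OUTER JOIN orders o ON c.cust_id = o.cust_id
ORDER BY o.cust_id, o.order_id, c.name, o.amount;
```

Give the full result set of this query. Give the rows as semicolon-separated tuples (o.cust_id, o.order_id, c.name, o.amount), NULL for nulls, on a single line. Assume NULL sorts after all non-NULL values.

(1, 111, NULL, 95); (1, 112, NULL, 15); (1, 120, NULL, 89); (1, 121, NULL, NULL); (NULL, 124, NULL, 10); (NULL, NULL, Judy, NULL); (NULL, NULL, Liam, NULL); (NULL, NULL, Raj, NULL); (NULL, NULL, Vik, NULL); (NULL, NULL, Wendy, NULL); (NULL, NULL, Yara, NULL); (NULL, NULL, NULL, NULL)

FULL OUTER JOIN keeps every row from both sides; unmatched rows get NULL for the other side's columns.
Matching on c.cust_id = o.cust_id. A NULL in a compared column never satisfies the condition.
Matched pairs: 0; unmatched c rows kept: 7; unmatched o rows kept: 5.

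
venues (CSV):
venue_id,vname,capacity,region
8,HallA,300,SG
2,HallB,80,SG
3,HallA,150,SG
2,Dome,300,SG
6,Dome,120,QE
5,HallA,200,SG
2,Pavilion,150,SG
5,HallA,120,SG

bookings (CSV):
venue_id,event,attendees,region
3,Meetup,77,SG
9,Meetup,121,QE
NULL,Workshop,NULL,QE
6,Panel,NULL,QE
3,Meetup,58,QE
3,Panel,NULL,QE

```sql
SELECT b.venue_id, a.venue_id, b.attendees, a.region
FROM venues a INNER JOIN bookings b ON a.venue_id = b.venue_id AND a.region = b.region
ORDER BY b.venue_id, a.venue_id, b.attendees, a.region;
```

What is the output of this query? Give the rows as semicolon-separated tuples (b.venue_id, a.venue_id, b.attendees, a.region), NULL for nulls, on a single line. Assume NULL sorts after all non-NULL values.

(3, 3, 77, SG); (6, 6, NULL, QE)

INNER JOIN keeps only pairs where the ON condition holds.
Matching on a.venue_id = b.venue_id AND a.region = b.region. A NULL in a compared column never satisfies the condition.
Matched pairs: 2.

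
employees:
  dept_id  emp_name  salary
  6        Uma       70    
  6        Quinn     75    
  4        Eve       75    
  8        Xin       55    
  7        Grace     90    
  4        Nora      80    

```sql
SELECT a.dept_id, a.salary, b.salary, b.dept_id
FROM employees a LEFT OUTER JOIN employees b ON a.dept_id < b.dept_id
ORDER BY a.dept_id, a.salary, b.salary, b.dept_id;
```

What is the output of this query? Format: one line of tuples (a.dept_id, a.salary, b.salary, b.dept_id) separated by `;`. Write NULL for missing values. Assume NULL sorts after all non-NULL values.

(4, 75, 55, 8); (4, 75, 70, 6); (4, 75, 75, 6); (4, 75, 90, 7); (4, 80, 55, 8); (4, 80, 70, 6); (4, 80, 75, 6); (4, 80, 90, 7); (6, 70, 55, 8); (6, 70, 90, 7); (6, 75, 55, 8); (6, 75, 90, 7); (7, 90, 55, 8); (8, 55, NULL, NULL)

LEFT JOIN keeps every row from `employees a`; unmatched rows get NULL for `employees b`'s columns.
Matching on a.dept_id < b.dept_id.
- a (dept_id=6) pairs with 2 row(s) of b.
- a (dept_id=6) pairs with 2 row(s) of b.
- a (dept_id=4) pairs with 4 row(s) of b.
- a (dept_id=8) has no partner → padded with NULL.
- a (dept_id=7) pairs with 1 row(s) of b.
- a (dept_id=4) pairs with 4 row(s) of b.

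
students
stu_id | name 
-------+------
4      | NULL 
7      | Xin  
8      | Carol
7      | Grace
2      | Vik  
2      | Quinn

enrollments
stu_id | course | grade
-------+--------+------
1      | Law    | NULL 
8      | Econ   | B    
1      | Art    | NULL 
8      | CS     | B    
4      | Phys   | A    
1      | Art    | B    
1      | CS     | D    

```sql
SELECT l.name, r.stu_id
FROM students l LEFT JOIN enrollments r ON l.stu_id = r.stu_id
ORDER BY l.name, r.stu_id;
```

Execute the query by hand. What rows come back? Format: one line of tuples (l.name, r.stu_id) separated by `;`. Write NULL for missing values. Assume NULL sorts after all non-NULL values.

(Carol, 8); (Carol, 8); (Grace, NULL); (Quinn, NULL); (Vik, NULL); (Xin, NULL); (NULL, 4)

LEFT JOIN keeps every row from `students`; unmatched rows get NULL for `enrollments`'s columns.
Matching on l.stu_id = r.stu_id.
- l row (stu_id=4): matches 1 r row(s) → 1 output row(s).
- l row (stu_id=7): no match → kept, r columns NULL.
- l row (stu_id=8): matches 2 r row(s) → 2 output row(s).
- l row (stu_id=7): no match → kept, r columns NULL.
- l row (stu_id=2): no match → kept, r columns NULL.
- l row (stu_id=2): no match → kept, r columns NULL.
After projecting and ordering:
l.name | r.stu_id
Carol | 8
Carol | 8
Grace | NULL
Quinn | NULL
Vik | NULL
Xin | NULL
NULL | 4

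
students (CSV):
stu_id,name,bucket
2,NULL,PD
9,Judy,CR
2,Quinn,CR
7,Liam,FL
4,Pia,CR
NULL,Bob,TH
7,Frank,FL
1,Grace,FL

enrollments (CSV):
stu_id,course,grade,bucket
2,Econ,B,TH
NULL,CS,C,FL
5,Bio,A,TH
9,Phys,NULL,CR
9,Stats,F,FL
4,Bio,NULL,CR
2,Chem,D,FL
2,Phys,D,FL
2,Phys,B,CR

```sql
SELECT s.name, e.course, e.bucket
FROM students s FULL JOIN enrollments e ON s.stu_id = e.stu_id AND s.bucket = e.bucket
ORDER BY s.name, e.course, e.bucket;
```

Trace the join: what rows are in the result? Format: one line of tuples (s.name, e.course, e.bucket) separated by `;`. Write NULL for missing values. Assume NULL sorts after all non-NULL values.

(Bob, NULL, NULL); (Frank, NULL, NULL); (Grace, NULL, NULL); (Judy, Phys, CR); (Liam, NULL, NULL); (Pia, Bio, CR); (Quinn, Phys, CR); (NULL, Bio, TH); (NULL, CS, FL); (NULL, Chem, FL); (NULL, Econ, TH); (NULL, Phys, FL); (NULL, Stats, FL); (NULL, NULL, NULL)

FULL OUTER JOIN keeps every row from both sides; unmatched rows get NULL for the other side's columns.
Matching on s.stu_id = e.stu_id AND s.bucket = e.bucket. A NULL in a compared column never satisfies the condition.
Matched pairs: 3; unmatched s rows kept: 5; unmatched e rows kept: 6.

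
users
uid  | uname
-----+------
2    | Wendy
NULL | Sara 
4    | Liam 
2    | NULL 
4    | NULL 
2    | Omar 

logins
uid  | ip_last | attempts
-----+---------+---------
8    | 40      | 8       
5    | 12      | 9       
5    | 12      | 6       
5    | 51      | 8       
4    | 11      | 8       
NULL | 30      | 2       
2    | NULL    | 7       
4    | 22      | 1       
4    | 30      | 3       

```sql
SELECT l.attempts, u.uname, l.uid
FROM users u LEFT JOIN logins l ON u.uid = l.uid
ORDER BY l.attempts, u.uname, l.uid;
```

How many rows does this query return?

LEFT JOIN keeps every row from `users`; unmatched rows get NULL for `logins`'s columns.
Matching on u.uid = l.uid. A NULL in a compared column never satisfies the condition.
- u row (uid=2): matches 1 l row(s) → 1 output row(s).
- u row (uid=NULL): no match → kept, l columns NULL.
- u row (uid=4): matches 3 l row(s) → 3 output row(s).
- u row (uid=2): matches 1 l row(s) → 1 output row(s).
- u row (uid=4): matches 3 l row(s) → 3 output row(s).
- u row (uid=2): matches 1 l row(s) → 1 output row(s).
Total: 9 matched + 1 padded = 10 rows.

10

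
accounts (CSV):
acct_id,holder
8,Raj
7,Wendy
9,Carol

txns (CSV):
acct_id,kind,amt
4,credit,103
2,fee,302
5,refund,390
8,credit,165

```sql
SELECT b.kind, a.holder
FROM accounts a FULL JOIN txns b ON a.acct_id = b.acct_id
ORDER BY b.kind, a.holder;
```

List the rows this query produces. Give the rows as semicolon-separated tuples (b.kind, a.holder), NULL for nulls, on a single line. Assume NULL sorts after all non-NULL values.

FULL OUTER JOIN keeps every row from both sides; unmatched rows get NULL for the other side's columns.
Matching on a.acct_id = b.acct_id.
- a (acct_id=8) pairs with 1 row(s) of b.
- a (acct_id=7) has no partner → padded with NULL.
- a (acct_id=9) has no partner → padded with NULL.
- plus 3 unmatched b row(s), each kept with NULL a columns.
After projecting and ordering:
b.kind | a.holder
credit | Raj
credit | NULL
fee | NULL
refund | NULL
NULL | Carol
NULL | Wendy

(credit, Raj); (credit, NULL); (fee, NULL); (refund, NULL); (NULL, Carol); (NULL, Wendy)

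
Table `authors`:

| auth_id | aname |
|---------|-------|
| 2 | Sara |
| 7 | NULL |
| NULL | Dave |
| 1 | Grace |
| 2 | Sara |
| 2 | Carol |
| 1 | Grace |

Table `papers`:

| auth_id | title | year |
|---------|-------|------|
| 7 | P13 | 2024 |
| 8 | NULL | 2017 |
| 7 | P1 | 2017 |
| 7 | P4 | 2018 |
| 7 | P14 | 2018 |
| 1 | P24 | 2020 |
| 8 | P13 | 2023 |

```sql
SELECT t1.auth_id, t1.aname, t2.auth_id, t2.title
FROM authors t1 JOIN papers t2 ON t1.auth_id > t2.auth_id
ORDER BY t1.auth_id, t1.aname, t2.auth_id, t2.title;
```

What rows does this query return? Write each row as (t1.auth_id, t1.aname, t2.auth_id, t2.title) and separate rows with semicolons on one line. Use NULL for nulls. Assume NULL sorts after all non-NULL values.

INNER JOIN keeps only pairs where the ON condition holds.
Matching on t1.auth_id > t2.auth_id. A NULL in a compared column never satisfies the condition.
Matched pairs: 4.

(2, Carol, 1, P24); (2, Sara, 1, P24); (2, Sara, 1, P24); (7, NULL, 1, P24)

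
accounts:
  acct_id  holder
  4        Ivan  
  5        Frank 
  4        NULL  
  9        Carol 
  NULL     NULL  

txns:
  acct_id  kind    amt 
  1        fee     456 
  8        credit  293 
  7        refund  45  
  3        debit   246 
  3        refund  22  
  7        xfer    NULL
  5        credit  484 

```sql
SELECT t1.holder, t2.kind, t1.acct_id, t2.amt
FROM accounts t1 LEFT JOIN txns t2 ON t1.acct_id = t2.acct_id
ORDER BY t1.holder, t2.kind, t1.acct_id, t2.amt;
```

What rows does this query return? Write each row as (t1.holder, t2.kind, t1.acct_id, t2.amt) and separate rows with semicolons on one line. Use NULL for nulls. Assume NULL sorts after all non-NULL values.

(Carol, NULL, 9, NULL); (Frank, credit, 5, 484); (Ivan, NULL, 4, NULL); (NULL, NULL, 4, NULL); (NULL, NULL, NULL, NULL)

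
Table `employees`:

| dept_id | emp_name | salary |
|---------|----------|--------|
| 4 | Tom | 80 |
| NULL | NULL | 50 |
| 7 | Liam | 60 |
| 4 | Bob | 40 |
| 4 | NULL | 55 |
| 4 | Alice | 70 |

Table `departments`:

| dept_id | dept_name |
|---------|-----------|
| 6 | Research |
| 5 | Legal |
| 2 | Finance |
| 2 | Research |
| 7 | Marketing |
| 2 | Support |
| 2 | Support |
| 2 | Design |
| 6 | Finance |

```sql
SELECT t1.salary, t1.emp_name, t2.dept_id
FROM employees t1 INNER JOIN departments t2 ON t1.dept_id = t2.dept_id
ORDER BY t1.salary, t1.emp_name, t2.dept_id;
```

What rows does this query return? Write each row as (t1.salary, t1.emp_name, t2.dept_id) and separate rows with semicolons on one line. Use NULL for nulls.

(60, Liam, 7)

INNER JOIN keeps only pairs where the ON condition holds.
Matching on t1.dept_id = t2.dept_id. A NULL in a compared column never satisfies the condition.
Matched pairs: 1.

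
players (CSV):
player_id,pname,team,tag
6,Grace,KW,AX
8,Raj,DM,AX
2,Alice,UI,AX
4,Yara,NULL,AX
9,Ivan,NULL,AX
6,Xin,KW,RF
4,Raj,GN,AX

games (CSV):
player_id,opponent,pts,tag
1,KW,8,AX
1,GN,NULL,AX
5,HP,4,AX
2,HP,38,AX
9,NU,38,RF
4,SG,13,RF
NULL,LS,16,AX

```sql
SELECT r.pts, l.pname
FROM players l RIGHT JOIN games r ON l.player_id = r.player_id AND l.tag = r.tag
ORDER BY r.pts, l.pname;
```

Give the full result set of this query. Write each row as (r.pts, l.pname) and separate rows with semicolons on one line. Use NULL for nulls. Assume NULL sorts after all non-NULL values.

(4, NULL); (8, NULL); (13, NULL); (16, NULL); (38, Alice); (38, NULL); (NULL, NULL)

RIGHT JOIN keeps every row from `games`; unmatched rows get NULL for `players`'s columns.
Matching on l.player_id = r.player_id AND l.tag = r.tag. A NULL in a compared column never satisfies the condition.
Matched pairs: 1; unmatched r rows kept: 6.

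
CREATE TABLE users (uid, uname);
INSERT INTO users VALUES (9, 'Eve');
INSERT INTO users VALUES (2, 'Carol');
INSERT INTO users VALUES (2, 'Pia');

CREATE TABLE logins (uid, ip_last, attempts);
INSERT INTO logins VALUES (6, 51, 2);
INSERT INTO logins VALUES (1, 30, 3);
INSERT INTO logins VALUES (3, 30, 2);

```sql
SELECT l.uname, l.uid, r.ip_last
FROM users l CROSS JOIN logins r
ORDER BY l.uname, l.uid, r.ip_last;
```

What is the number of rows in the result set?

CROSS JOIN pairs every row of `users` with every row of `logins`: 3 × 3 = 9 rows.

9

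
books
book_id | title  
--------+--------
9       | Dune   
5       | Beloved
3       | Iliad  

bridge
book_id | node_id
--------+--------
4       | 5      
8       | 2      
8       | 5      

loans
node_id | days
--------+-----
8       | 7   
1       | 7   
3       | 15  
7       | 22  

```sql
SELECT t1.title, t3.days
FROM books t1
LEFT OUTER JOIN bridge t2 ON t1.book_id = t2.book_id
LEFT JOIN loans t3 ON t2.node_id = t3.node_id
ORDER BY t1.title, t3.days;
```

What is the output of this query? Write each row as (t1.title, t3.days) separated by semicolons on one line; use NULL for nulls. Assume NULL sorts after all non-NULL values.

(Beloved, NULL); (Dune, NULL); (Iliad, NULL)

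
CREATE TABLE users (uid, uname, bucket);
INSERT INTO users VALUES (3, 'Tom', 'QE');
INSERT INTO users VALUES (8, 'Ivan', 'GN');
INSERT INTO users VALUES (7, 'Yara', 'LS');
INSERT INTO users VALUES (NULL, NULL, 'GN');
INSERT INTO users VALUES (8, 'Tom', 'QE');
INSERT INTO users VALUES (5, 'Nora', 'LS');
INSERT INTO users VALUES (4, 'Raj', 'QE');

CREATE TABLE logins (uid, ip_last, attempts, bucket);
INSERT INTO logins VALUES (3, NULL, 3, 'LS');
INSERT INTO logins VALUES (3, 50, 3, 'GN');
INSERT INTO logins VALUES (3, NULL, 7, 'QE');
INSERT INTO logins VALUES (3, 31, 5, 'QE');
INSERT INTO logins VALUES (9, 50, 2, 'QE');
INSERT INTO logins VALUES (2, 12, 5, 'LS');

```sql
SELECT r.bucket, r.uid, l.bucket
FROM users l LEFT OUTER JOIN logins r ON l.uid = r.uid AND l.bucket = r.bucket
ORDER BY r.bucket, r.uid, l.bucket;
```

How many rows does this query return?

LEFT JOIN keeps every row from `users`; unmatched rows get NULL for `logins`'s columns.
Matching on l.uid = r.uid AND l.bucket = r.bucket. A NULL in a compared column never satisfies the condition.
- l (uid=3, bucket=QE) pairs with 2 row(s) of r.
- l (uid=8, bucket=GN) has no partner → padded with NULL.
- l (uid=7, bucket=LS) has no partner → padded with NULL.
- l (uid=NULL, bucket=GN) has no partner → padded with NULL.
- l (uid=8, bucket=QE) has no partner → padded with NULL.
- l (uid=5, bucket=LS) has no partner → padded with NULL.
- l (uid=4, bucket=QE) has no partner → padded with NULL.
Total: 2 matched + 6 padded = 8 rows.

8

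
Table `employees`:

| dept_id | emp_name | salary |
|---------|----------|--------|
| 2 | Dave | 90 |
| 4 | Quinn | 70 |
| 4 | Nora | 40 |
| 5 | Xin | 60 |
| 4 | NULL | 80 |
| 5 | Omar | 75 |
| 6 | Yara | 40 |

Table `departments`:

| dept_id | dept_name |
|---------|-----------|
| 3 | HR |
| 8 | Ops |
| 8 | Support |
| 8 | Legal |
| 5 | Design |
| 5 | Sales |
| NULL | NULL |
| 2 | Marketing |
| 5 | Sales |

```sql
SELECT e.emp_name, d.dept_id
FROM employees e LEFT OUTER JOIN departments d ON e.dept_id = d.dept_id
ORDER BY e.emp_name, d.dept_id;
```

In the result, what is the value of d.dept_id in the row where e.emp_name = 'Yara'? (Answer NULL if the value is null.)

NULL

LEFT JOIN keeps every row from `employees`; unmatched rows get NULL for `departments`'s columns.
Matching on e.dept_id = d.dept_id. A NULL in a compared column never satisfies the condition.
- e (dept_id=2) pairs with 1 row(s) of d.
- e (dept_id=4) has no partner → padded with NULL.
- e (dept_id=4) has no partner → padded with NULL.
- e (dept_id=5) pairs with 3 row(s) of d.
- e (dept_id=4) has no partner → padded with NULL.
- e (dept_id=5) pairs with 3 row(s) of d.
- e (dept_id=6) has no partner → padded with NULL.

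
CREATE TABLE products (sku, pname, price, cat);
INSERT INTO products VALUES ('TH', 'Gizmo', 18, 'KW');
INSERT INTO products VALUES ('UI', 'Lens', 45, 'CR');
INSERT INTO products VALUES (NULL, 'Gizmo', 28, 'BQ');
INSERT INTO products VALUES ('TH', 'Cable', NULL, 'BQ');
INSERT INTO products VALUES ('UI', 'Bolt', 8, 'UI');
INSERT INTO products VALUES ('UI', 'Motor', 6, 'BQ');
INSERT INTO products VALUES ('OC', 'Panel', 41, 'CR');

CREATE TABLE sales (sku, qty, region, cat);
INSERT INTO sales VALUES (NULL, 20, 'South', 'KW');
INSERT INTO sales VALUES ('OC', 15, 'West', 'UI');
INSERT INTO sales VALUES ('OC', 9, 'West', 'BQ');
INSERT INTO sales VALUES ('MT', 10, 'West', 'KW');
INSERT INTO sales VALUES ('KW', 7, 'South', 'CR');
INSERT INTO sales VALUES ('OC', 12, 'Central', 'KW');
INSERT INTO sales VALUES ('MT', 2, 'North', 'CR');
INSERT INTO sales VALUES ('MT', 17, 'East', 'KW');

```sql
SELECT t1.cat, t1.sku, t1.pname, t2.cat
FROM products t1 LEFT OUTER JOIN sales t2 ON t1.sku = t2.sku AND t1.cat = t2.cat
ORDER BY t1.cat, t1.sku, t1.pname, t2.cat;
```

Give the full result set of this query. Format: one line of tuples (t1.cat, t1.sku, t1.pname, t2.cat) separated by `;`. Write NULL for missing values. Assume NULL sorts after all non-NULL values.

LEFT JOIN keeps every row from `products`; unmatched rows get NULL for `sales`'s columns.
Matching on t1.sku = t2.sku AND t1.cat = t2.cat. A NULL in a compared column never satisfies the condition.
- t1[0] sku=TH, cat=KW → no match; kept with NULLs on the t2 side.
- t1[1] sku=UI, cat=CR → no match; kept with NULLs on the t2 side.
- t1[2] sku=NULL, cat=BQ → no match; kept with NULLs on the t2 side.
- t1[3] sku=TH, cat=BQ → no match; kept with NULLs on the t2 side.
- t1[4] sku=UI, cat=UI → no match; kept with NULLs on the t2 side.
- t1[5] sku=UI, cat=BQ → no match; kept with NULLs on the t2 side.
- t1[6] sku=OC, cat=CR → no match; kept with NULLs on the t2 side.
After projecting and ordering:
t1.cat | t1.sku | t1.pname | t2.cat
BQ | TH | Cable | NULL
BQ | UI | Motor | NULL
BQ | NULL | Gizmo | NULL
CR | OC | Panel | NULL
CR | UI | Lens | NULL
KW | TH | Gizmo | NULL
UI | UI | Bolt | NULL

(BQ, TH, Cable, NULL); (BQ, UI, Motor, NULL); (BQ, NULL, Gizmo, NULL); (CR, OC, Panel, NULL); (CR, UI, Lens, NULL); (KW, TH, Gizmo, NULL); (UI, UI, Bolt, NULL)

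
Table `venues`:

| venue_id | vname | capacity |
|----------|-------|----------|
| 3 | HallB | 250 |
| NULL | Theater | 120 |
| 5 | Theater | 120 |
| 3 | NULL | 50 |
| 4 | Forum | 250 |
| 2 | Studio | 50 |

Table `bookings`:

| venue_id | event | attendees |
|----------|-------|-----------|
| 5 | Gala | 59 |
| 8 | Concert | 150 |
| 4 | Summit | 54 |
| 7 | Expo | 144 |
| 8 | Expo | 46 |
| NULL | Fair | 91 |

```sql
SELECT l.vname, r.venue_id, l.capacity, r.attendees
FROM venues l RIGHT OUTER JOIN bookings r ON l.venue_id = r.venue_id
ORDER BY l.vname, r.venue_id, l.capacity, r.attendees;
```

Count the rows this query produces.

RIGHT JOIN keeps every row from `bookings`; unmatched rows get NULL for `venues`'s columns.
Matching on l.venue_id = r.venue_id. A NULL in a compared column never satisfies the condition.
- l row (venue_id=3): no match.
- l row (venue_id=NULL): no match.
- l row (venue_id=5): matches 1 r row(s) → 1 output row(s).
- l row (venue_id=3): no match.
- l row (venue_id=4): matches 1 r row(s) → 1 output row(s).
- l row (venue_id=2): no match.
- 4 r row(s) had no l match → kept, l columns NULL.
Total: 2 matched + 4 padded = 6 rows.

6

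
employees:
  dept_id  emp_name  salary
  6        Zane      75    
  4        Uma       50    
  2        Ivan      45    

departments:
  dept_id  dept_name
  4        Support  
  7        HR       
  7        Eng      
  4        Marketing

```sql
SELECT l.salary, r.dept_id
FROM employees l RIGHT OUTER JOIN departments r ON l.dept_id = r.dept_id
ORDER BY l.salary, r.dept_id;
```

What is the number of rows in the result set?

4

RIGHT JOIN keeps every row from `departments`; unmatched rows get NULL for `employees`'s columns.
Matching on l.dept_id = r.dept_id.
- l row (dept_id=6): no match.
- l row (dept_id=4): matches 2 r row(s) → 2 output row(s).
- l row (dept_id=2): no match.
- plus 2 unmatched r row(s), each kept with NULL l columns.
Total: 2 matched + 2 padded = 4 rows.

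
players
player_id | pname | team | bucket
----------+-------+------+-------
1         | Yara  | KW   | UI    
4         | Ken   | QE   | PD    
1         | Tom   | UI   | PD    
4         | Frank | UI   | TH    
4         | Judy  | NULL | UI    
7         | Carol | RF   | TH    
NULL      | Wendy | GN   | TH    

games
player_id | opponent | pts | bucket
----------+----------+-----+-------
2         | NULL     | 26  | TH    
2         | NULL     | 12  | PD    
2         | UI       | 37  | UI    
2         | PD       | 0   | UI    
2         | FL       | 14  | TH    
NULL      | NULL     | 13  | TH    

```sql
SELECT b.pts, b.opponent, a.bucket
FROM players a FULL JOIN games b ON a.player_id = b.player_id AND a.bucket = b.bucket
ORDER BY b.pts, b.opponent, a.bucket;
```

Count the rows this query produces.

13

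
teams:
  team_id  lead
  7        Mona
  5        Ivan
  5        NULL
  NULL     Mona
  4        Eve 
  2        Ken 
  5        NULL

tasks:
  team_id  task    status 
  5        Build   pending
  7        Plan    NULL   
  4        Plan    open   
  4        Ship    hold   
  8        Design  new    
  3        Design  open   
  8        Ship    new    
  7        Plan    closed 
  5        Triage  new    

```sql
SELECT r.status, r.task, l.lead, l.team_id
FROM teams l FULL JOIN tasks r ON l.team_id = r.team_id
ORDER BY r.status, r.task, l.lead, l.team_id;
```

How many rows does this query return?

FULL OUTER JOIN keeps every row from both sides; unmatched rows get NULL for the other side's columns.
Matching on l.team_id = r.team_id. A NULL in a compared column never satisfies the condition.
- l row (team_id=7): matches 2 r row(s) → 2 output row(s).
- l row (team_id=5): matches 2 r row(s) → 2 output row(s).
- l row (team_id=5): matches 2 r row(s) → 2 output row(s).
- l row (team_id=NULL): no match → kept, r columns NULL.
- l row (team_id=4): matches 2 r row(s) → 2 output row(s).
- l row (team_id=2): no match → kept, r columns NULL.
- l row (team_id=5): matches 2 r row(s) → 2 output row(s).
- 3 row(s) from r found no l partner → padded with NULL.
Total: 10 matched + 5 padded = 15 rows.

15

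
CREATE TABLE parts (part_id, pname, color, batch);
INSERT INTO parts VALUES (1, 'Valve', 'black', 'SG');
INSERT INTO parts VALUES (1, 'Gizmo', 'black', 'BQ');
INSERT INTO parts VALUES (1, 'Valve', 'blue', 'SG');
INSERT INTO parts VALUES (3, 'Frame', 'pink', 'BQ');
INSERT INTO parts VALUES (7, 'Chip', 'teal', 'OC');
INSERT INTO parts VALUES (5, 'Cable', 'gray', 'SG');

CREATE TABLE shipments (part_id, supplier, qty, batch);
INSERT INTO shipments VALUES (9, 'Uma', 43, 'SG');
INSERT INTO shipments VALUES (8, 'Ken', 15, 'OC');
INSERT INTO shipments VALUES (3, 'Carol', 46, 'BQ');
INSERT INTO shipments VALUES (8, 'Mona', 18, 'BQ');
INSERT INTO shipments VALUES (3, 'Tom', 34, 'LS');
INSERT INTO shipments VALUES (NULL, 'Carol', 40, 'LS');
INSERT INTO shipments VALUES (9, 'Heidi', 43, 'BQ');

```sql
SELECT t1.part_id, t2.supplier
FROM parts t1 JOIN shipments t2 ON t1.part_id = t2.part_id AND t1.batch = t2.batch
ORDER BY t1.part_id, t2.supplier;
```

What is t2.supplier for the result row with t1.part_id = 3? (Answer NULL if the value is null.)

Carol

INNER JOIN keeps only pairs where the ON condition holds.
Matching on t1.part_id = t2.part_id AND t1.batch = t2.batch. A NULL in a compared column never satisfies the condition.
Matched pairs: 1.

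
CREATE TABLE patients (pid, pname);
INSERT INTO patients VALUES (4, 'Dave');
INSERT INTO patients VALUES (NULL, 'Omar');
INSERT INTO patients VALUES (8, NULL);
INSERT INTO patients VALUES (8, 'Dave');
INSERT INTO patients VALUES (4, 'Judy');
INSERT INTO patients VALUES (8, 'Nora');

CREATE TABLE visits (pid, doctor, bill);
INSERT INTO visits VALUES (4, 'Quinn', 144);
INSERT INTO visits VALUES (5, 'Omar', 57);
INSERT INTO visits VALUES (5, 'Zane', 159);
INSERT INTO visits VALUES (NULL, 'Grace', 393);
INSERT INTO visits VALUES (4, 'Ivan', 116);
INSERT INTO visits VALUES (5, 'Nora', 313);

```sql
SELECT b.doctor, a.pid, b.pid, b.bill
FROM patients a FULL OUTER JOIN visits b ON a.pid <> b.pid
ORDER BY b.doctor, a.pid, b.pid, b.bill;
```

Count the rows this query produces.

FULL OUTER JOIN keeps every row from both sides; unmatched rows get NULL for the other side's columns.
Matching on a.pid <> b.pid. A NULL in a compared column never satisfies the condition.
- pid=4: 3 matching b row(s), so 3 row(s) emitted.
- pid=NULL: no b row matches, row kept with b columns NULL.
- pid=8: 5 matching b row(s), so 5 row(s) emitted.
- pid=8: 5 matching b row(s), so 5 row(s) emitted.
- pid=4: 3 matching b row(s), so 3 row(s) emitted.
- pid=8: 5 matching b row(s), so 5 row(s) emitted.
- plus 1 unmatched b row(s), each kept with NULL a columns.
Total: 21 matched + 2 padded = 23 rows.

23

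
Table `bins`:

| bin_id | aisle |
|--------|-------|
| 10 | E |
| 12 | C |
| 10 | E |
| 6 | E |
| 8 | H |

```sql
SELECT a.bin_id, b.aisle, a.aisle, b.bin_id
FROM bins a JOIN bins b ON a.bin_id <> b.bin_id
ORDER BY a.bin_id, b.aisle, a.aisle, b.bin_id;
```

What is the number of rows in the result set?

18

INNER JOIN keeps only pairs where the ON condition holds.
Matching on a.bin_id <> b.bin_id.
Matched pairs: 18.
Total: 18 rows.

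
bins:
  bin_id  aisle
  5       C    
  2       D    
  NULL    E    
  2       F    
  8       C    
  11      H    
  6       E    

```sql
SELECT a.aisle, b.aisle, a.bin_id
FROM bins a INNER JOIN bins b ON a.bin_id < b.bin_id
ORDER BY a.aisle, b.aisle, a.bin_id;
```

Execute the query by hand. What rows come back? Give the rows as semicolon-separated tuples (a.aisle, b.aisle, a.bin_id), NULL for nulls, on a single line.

INNER JOIN keeps only pairs where the ON condition holds.
Matching on a.bin_id < b.bin_id. A NULL in a compared column never satisfies the condition.
- a row (bin_id=5): matches 3 b row(s) → 3 output row(s).
- a row (bin_id=2): matches 4 b row(s) → 4 output row(s).
- a row (bin_id=NULL): no match → dropped.
- a row (bin_id=2): matches 4 b row(s) → 4 output row(s).
- a row (bin_id=8): matches 1 b row(s) → 1 output row(s).
- a row (bin_id=11): no match → dropped.
- a row (bin_id=6): matches 2 b row(s) → 2 output row(s).

(C, C, 5); (C, E, 5); (C, H, 5); (C, H, 8); (D, C, 2); (D, C, 2); (D, E, 2); (D, H, 2); (E, C, 6); (E, H, 6); (F, C, 2); (F, C, 2); (F, E, 2); (F, H, 2)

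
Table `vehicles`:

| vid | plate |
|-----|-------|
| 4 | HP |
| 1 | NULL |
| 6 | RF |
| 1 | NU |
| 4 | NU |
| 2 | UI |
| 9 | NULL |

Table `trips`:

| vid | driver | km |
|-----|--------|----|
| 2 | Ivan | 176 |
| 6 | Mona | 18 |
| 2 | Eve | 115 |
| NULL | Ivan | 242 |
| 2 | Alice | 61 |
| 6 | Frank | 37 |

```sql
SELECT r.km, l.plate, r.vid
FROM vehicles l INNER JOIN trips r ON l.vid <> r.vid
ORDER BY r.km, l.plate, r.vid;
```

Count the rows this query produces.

INNER JOIN keeps only pairs where the ON condition holds.
Matching on l.vid <> r.vid. A NULL in a compared column never satisfies the condition.
Matched pairs: 30.
Total: 30 rows.

30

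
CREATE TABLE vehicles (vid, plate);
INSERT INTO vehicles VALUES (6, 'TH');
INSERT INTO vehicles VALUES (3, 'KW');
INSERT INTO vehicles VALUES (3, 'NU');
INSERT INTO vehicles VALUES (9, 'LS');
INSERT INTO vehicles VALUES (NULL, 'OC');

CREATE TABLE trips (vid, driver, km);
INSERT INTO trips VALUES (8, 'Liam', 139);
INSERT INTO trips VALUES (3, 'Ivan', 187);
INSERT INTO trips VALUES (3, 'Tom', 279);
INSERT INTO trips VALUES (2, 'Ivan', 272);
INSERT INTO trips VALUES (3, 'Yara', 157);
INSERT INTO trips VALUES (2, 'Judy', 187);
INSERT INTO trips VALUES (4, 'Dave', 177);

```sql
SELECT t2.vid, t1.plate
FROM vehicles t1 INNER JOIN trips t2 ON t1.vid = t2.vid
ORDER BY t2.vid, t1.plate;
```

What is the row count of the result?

6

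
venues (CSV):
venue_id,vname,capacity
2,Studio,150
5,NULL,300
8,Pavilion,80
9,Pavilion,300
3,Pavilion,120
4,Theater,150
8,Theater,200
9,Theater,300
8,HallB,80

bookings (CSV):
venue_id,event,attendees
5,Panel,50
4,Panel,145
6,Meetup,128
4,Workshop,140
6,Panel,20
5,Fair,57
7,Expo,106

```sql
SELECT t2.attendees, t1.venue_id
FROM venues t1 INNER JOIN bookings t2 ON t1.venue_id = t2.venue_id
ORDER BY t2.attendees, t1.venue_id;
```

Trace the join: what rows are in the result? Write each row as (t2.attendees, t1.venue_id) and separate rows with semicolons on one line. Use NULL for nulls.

(50, 5); (57, 5); (140, 4); (145, 4)

INNER JOIN keeps only pairs where the ON condition holds.
Matching on t1.venue_id = t2.venue_id.
- t1 (venue_id=2) has no partner → excluded.
- t1 (venue_id=5) pairs with 2 row(s) of t2.
- t1 (venue_id=8) has no partner → excluded.
- t1 (venue_id=9) has no partner → excluded.
- t1 (venue_id=3) has no partner → excluded.
- t1 (venue_id=4) pairs with 2 row(s) of t2.
- t1 (venue_id=8) has no partner → excluded.
- t1 (venue_id=9) has no partner → excluded.
- t1 (venue_id=8) has no partner → excluded.
After projecting and ordering:
t2.attendees | t1.venue_id
50 | 5
57 | 5
140 | 4
145 | 4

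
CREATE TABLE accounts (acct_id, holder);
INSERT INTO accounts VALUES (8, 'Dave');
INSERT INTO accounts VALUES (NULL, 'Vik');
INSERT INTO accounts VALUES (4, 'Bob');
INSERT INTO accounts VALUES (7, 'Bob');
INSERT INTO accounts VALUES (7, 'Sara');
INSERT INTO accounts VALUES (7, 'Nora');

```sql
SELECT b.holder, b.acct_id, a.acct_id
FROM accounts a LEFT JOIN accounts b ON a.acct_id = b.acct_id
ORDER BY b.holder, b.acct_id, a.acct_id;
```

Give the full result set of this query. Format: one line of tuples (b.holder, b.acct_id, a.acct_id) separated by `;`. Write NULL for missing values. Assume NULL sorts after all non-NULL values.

LEFT JOIN keeps every row from `accounts a`; unmatched rows get NULL for `accounts b`'s columns.
Matching on a.acct_id = b.acct_id. A NULL in a compared column never satisfies the condition.
- a[0] acct_id=8 → 1 match(es) in b → 1 row(s).
- a[1] acct_id=NULL → no match; kept with NULLs on the b side.
- a[2] acct_id=4 → 1 match(es) in b → 1 row(s).
- a[3] acct_id=7 → 3 match(es) in b → 3 row(s).
- a[4] acct_id=7 → 3 match(es) in b → 3 row(s).
- a[5] acct_id=7 → 3 match(es) in b → 3 row(s).

(Bob, 4, 4); (Bob, 7, 7); (Bob, 7, 7); (Bob, 7, 7); (Dave, 8, 8); (Nora, 7, 7); (Nora, 7, 7); (Nora, 7, 7); (Sara, 7, 7); (Sara, 7, 7); (Sara, 7, 7); (NULL, NULL, NULL)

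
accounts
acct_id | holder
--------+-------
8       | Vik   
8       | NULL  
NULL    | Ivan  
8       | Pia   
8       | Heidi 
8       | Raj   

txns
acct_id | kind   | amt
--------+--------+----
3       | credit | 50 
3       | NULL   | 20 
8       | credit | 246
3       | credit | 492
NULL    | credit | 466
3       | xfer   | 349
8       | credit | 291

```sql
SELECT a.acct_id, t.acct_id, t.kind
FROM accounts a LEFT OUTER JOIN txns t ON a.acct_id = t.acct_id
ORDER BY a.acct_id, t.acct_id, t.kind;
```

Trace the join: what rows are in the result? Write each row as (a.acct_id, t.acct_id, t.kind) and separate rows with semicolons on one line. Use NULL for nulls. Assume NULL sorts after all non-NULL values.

LEFT JOIN keeps every row from `accounts`; unmatched rows get NULL for `txns`'s columns.
Matching on a.acct_id = t.acct_id. A NULL in a compared column never satisfies the condition.
- a (acct_id=8) pairs with 2 row(s) of t.
- a (acct_id=8) pairs with 2 row(s) of t.
- a (acct_id=NULL) has no partner → padded with NULL.
- a (acct_id=8) pairs with 2 row(s) of t.
- a (acct_id=8) pairs with 2 row(s) of t.
- a (acct_id=8) pairs with 2 row(s) of t.

(8, 8, credit); (8, 8, credit); (8, 8, credit); (8, 8, credit); (8, 8, credit); (8, 8, credit); (8, 8, credit); (8, 8, credit); (8, 8, credit); (8, 8, credit); (NULL, NULL, NULL)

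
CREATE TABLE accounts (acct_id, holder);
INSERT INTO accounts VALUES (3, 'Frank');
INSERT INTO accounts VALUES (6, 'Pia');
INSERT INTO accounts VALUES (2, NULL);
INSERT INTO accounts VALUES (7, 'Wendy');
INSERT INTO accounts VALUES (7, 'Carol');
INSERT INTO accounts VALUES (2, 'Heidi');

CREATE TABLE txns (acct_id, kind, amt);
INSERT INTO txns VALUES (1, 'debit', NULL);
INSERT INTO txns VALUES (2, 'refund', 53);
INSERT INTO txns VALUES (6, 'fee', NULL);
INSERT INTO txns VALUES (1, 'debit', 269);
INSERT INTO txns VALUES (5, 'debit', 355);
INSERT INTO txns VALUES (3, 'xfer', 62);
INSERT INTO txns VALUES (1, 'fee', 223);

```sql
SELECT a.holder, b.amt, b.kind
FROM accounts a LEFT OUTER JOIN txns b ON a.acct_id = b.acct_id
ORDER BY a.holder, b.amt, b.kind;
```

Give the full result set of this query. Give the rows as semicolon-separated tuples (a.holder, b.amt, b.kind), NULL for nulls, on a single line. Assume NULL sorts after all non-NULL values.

(Carol, NULL, NULL); (Frank, 62, xfer); (Heidi, 53, refund); (Pia, NULL, fee); (Wendy, NULL, NULL); (NULL, 53, refund)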